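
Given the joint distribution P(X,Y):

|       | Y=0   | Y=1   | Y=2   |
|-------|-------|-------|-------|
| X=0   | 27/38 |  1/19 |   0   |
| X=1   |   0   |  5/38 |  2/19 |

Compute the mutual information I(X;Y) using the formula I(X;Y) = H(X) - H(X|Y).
0.6308 bits

I(X;Y) = H(X) - H(X|Y)

Marginal of X (row sums):
  P(X=0) = 27/38 + 1/19 + 0 = 29/38
  P(X=1) = 0 + 5/38 + 2/19 = 9/38
H(X) = -[(29/38)·log₂(29/38) + (9/38)·log₂(9/38)]
  = 0.297591 + 0.492158 = 0.789749 bits

Marginal of Y (column sums):
  P(Y=0) = 27/38 + 0 = 27/38
  P(Y=1) = 1/19 + 5/38 = 7/38
  P(Y=2) = 0 + 2/19 = 2/19
H(X|Y) = Σ_y P(y)·H(X|Y=y):
  Y=0: P(Y=0) = 27/38, P(X|Y=0) = (1, 0) → H(X|Y=0) = 0.000000
  Y=1: P(Y=1) = 7/38, P(X|Y=1) = (2/7, 5/7) → H(X|Y=1) = 0.863121
  Y=2: P(Y=2) = 2/19, P(X|Y=2) = (0, 1) → H(X|Y=2) = 0.000000
H(X|Y) = (27/38)·0.000000 + (7/38)·0.863121 + (2/19)·0.000000 = 0.158996 bits

I(X;Y) = H(X) - H(X|Y) = 0.789749 - 0.158996 = 0.6308 bits

Cross-check via I(X;Y) = H(X) + H(Y) - H(X,Y): computing H(Y) from the column sums and H(X,Y) from the 6 cells in the same way gives H(Y) = 1.141784 bits and H(X,Y) = 1.300780 bits, so
I(X;Y) = 0.789749 + 1.141784 - 1.300780 = 0.6308 bits ✓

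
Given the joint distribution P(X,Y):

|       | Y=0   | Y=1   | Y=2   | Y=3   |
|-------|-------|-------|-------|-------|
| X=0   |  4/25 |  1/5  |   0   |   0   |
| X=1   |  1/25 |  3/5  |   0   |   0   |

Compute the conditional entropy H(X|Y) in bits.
0.7934 bits

H(X|Y) = H(X,Y) - H(Y)

H(X,Y) = -Σ_{x,y} P(x,y) log₂ P(x,y). Per-cell terms -P(x,y)·log₂P(x,y):
  X=0: 0.42302, 0.46439, 0.00000, 0.00000
  X=1: 0.18575, 0.44218, 0.00000, 0.00000
  (cells with P = 0 contribute 0)
Sum of the 8 terms: H(X,Y) = 1.5153 bits

Marginal of Y (column sums):
  P(Y=0) = 4/25 + 1/25 = 1/5
  P(Y=1) = 1/5 + 3/5 = 4/5
  P(Y=2) = 0 + 0 = 0
  P(Y=3) = 0 + 0 = 0
H(Y) = -[(1/5)·log₂(1/5) + (4/5)·log₂(4/5)]   (outcomes with P = 0 contribute 0)
  = 0.46439 + 0.25754 = 0.7219 bits

H(X|Y) = H(X,Y) - H(Y) = 1.5153 - 0.7219 = 0.7934 bits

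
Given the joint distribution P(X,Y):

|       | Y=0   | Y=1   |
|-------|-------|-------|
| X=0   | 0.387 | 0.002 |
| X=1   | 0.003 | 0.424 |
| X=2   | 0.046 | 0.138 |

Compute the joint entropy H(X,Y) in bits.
1.6966 bits

H(X,Y) = -Σ_{x,y} P(x,y) log₂ P(x,y). Per-cell terms -P(x,y)·log₂P(x,y):
  X=0: 0.53003, 0.01793
  X=1: 0.02514, 0.52485
  X=2: 0.20434, 0.39430
Sum of the 6 terms: H(X,Y) = 1.6966 bits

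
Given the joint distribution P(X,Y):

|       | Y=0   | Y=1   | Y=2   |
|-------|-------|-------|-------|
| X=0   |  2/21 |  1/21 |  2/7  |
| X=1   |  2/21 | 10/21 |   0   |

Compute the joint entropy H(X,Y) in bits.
1.8814 bits

H(X,Y) = -Σ_{x,y} P(x,y) log₂ P(x,y). Per-cell terms -P(x,y)·log₂P(x,y):
  X=0: 0.32308, 0.20916, 0.51639
  X=1: 0.32308, 0.50971, 0.00000
  (cells with P = 0 contribute 0)
Sum of the 6 terms: H(X,Y) = 1.8814 bits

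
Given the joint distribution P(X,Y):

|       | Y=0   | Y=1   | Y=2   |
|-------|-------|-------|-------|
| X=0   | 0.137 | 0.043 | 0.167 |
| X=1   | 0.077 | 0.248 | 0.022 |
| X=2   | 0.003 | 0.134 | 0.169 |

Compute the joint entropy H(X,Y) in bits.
2.7713 bits

H(X,Y) = -Σ_{x,y} P(x,y) log₂ P(x,y). Per-cell terms -P(x,y)·log₂P(x,y):
  X=0: 0.3929, 0.1952, 0.4312
  X=1: 0.2848, 0.4989, 0.1211
  X=2: 0.0251, 0.3886, 0.4335
Sum of the 9 terms: H(X,Y) = 2.7713 bits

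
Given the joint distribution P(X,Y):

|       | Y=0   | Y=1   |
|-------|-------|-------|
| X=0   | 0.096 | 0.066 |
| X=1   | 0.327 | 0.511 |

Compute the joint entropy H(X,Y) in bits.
1.6057 bits

H(X,Y) = -Σ_{x,y} P(x,y) log₂ P(x,y). Per-cell terms -P(x,y)·log₂P(x,y):
  X=0: 0.3246, 0.2588
  X=1: 0.5273, 0.4950
Sum of the 4 terms: H(X,Y) = 1.6057 bits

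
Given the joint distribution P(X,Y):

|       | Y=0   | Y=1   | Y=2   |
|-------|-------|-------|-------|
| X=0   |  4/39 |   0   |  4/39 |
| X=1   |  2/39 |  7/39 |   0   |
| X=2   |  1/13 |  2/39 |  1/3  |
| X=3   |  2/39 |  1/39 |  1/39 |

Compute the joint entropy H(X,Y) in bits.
2.8620 bits

H(X,Y) = -Σ_{x,y} P(x,y) log₂ P(x,y). Per-cell terms -P(x,y)·log₂P(x,y):
  X=0: 0.33696, 0.00000, 0.33696
  X=1: 0.21976, 0.44478, 0.00000
  X=2: 0.28465, 0.21976, 0.52832
  X=3: 0.21976, 0.13552, 0.13552
  (cells with P = 0 contribute 0)
Sum of the 12 terms: H(X,Y) = 2.8620 bits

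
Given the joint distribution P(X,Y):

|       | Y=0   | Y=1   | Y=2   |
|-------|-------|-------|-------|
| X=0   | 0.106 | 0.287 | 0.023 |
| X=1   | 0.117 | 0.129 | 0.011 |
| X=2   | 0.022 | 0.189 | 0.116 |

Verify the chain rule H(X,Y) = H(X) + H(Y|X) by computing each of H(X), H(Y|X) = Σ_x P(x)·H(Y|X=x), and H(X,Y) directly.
H(X) = 1.5575 bits, H(Y|X) = 1.1785 bits, H(X,Y) = 2.7360 bits

Marginal of X (row sums):
  P(X=0) = 0.106 + 0.287 + 0.023 = 0.416
  P(X=1) = 0.117 + 0.129 + 0.011 = 0.257
  P(X=2) = 0.022 + 0.189 + 0.116 = 0.327
H(X) = -[0.416·log₂(0.416) + 0.257·log₂(0.257) + 0.327·log₂(0.327)]
  = 0.52638 + 0.50376 + 0.52733 = 1.5575 bits

H(Y|X) = Σ_x P(x)·H(Y|X=x):
  X=0: P(X=0) = 0.416, P(Y|X=0) = (53/208, 287/416, 23/416) → H(Y|X=0) = 1.10301
  X=1: P(X=1) = 0.257, P(Y|X=1) = (117/257, 129/257, 11/257) → H(Y|X=1) = 1.21055
  X=2: P(X=2) = 0.327, P(Y|X=2) = (22/327, 63/109, 116/327) → H(Y|X=2) = 1.24949
H(Y|X) = 0.416·1.10301 + 0.257·1.21055 + 0.327·1.24949 = 1.1785 bits

H(X,Y) = -Σ_{x,y} P(x,y) log₂ P(x,y). Per-cell terms -P(x,y)·log₂P(x,y):
  X=0: 0.34321, 0.51685, 0.12517
  X=1: 0.36216, 0.38114, 0.07157
  X=2: 0.12114, 0.45427, 0.36051
Sum of the 9 terms: H(X,Y) = 2.7360 bits

Chain rule check:
  H(X) + H(Y|X) = 1.5575 + 1.1785 = 2.7360 bits
  H(X,Y) = 2.7360 bits
✓ Chain rule verified.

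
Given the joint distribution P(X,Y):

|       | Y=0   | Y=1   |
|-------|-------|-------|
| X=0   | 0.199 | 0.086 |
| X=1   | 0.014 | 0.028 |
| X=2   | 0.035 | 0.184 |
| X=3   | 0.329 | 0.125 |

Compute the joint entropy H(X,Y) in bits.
2.5199 bits

H(X,Y) = -Σ_{x,y} P(x,y) log₂ P(x,y). Per-cell terms -P(x,y)·log₂P(x,y):
  X=0: 0.4635, 0.3044
  X=1: 0.0862, 0.1444
  X=2: 0.1693, 0.4494
  X=3: 0.5277, 0.3750
Sum of the 8 terms: H(X,Y) = 2.5199 bits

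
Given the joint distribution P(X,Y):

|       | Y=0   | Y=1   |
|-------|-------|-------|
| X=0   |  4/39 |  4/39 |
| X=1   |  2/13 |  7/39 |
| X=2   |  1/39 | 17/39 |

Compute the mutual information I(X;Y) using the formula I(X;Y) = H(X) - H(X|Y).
0.1783 bits

I(X;Y) = H(X) - H(X|Y)

Marginal of X (row sums):
  P(X=0) = 4/39 + 4/39 = 8/39
  P(X=1) = 2/13 + 7/39 = 1/3
  P(X=2) = 1/39 + 17/39 = 6/13
H(X) = -[(8/39)·log₂(8/39) + (1/3)·log₂(1/3) + (6/13)·log₂(6/13)]
  = 0.46880 + 0.52832 + 0.51484 = 1.51196 bits

Marginal of Y (column sums):
  P(Y=0) = 4/39 + 2/13 + 1/39 = 11/39
  P(Y=1) = 4/39 + 7/39 + 17/39 = 28/39
H(X|Y) = Σ_y P(y)·H(X|Y=y):
  Y=0: P(Y=0) = 11/39, P(X|Y=0) = (4/11, 6/11, 1/11) → H(X|Y=0) = 1.32218
  Y=1: P(Y=1) = 28/39, P(X|Y=1) = (1/7, 1/4, 17/28) → H(X|Y=1) = 1.33813
H(X|Y) = (11/39)·1.32218 + (28/39)·1.33813 = 1.33363 bits

I(X;Y) = H(X) - H(X|Y) = 1.51196 - 1.33363 = 0.1783 bits

Cross-check via I(X;Y) = H(X) + H(Y) - H(X,Y): computing H(Y) from the column sums and H(X,Y) from the 6 cells in the same way gives H(Y) = 0.85823 bits and H(X,Y) = 2.19186 bits, so
I(X;Y) = 1.51196 + 0.85823 - 2.19186 = 0.1783 bits ✓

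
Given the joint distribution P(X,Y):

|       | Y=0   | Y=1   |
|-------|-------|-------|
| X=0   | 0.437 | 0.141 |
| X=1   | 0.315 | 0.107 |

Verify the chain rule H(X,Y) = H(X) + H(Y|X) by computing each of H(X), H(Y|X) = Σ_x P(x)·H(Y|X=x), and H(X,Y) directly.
H(X) = 0.9824 bits, H(Y|X) = 0.8080 bits, H(X,Y) = 1.7904 bits

Marginal of X (row sums):
  P(X=0) = 0.437 + 0.141 = 0.578
  P(X=1) = 0.315 + 0.107 = 0.422
H(X) = -[0.578·log₂(0.578) + 0.422·log₂(0.422)]
  = 0.4571 + 0.5253 = 0.9824 bits

H(Y|X) = Σ_x P(x)·H(Y|X=x):
  X=0: P(X=0) = 0.578, P(Y|X=0) = (437/578, 141/578) → H(Y|X=0) = 0.8015
  X=1: P(X=1) = 0.422, P(Y|X=1) = (315/422, 107/422) → H(Y|X=1) = 0.8169
H(Y|X) = 0.578·0.8015 + 0.422·0.8169 = 0.8080 bits

H(X,Y) = -Σ_{x,y} P(x,y) log₂ P(x,y). Per-cell terms -P(x,y)·log₂P(x,y):
  X=0: 0.5219, 0.3985
  X=1: 0.5250, 0.3450
Sum of the 4 terms: H(X,Y) = 1.7904 bits

Chain rule check:
  H(X) + H(Y|X) = 0.9824 + 0.8080 = 1.7904 bits
  H(X,Y) = 1.7904 bits
✓ Chain rule verified.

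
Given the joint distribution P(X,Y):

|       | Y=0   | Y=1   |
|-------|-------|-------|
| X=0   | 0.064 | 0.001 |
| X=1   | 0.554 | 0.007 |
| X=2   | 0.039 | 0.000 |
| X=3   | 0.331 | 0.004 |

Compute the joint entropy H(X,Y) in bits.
1.5283 bits

H(X,Y) = -Σ_{x,y} P(x,y) log₂ P(x,y). Per-cell terms -P(x,y)·log₂P(x,y):
  X=0: 0.2538, 0.0100
  X=1: 0.4720, 0.0501
  X=2: 0.1825, 0.0000
  X=3: 0.5280, 0.0319
  (cells with P = 0 contribute 0)
Sum of the 8 terms: H(X,Y) = 1.5283 bits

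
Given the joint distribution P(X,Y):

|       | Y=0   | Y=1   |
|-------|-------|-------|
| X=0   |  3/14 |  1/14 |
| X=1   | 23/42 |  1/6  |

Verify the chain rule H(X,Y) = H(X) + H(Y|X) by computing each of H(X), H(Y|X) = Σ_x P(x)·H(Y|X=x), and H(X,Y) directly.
H(X) = 0.8631 bits, H(Y|X) = 0.7916 bits, H(X,Y) = 1.6548 bits

Marginal of X (row sums):
  P(X=0) = 3/14 + 1/14 = 2/7
  P(X=1) = 23/42 + 1/6 = 5/7
H(X) = -[(2/7)·log₂(2/7) + (5/7)·log₂(5/7)]
  = 0.51639 + 0.34673 = 0.8631 bits

H(Y|X) = Σ_x P(x)·H(Y|X=x):
  X=0: P(X=0) = 2/7, P(Y|X=0) = (3/4, 1/4) → H(Y|X=0) = 0.81128
  X=1: P(X=1) = 5/7, P(Y|X=1) = (23/30, 7/30) → H(Y|X=1) = 0.78378
H(Y|X) = (2/7)·0.81128 + (5/7)·0.78378 = 0.7916 bits

H(X,Y) = -Σ_{x,y} P(x,y) log₂ P(x,y). Per-cell terms -P(x,y)·log₂P(x,y):
  X=0: 0.47623, 0.27195
  X=1: 0.47575, 0.43083
Sum of the 4 terms: H(X,Y) = 1.6548 bits

Chain rule check:
  H(X) + H(Y|X) = 0.8631 + 0.7916 = 1.6547 bits
  H(X,Y) = 1.6548 bits
✓ Chain rule verified (Δ = 0.0001 is 4-dp rounding noise: each of the three values was rounded independently).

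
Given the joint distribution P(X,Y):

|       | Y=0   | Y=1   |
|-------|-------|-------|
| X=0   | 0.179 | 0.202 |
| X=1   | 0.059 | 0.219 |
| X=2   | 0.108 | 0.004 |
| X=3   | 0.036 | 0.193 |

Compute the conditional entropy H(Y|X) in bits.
0.7559 bits

H(Y|X) = H(X,Y) - H(X)

H(X,Y) = -Σ_{x,y} P(x,y) log₂ P(x,y). Per-cell terms -P(x,y)·log₂P(x,y):
  X=0: 0.444272, 0.466130
  X=1: 0.240905, 0.479828
  X=2: 0.346777, 0.031863
  X=3: 0.172651, 0.458052
Sum of the 8 terms: H(X,Y) = 2.64048 bits

Marginal of X (row sums):
  P(X=0) = 0.179 + 0.202 = 0.381
  P(X=1) = 0.059 + 0.219 = 0.278
  P(X=2) = 0.108 + 0.004 = 0.112
  P(X=3) = 0.036 + 0.193 = 0.229
H(X) = -[0.381·log₂(0.381) + 0.278·log₂(0.278) + 0.112·log₂(0.112) + 0.229·log₂(0.229)]
  = 0.530404 + 0.513422 + 0.353744 + 0.486987 = 1.88456 bits

H(Y|X) = H(X,Y) - H(X) = 2.64048 - 1.88456 = 0.7559 bits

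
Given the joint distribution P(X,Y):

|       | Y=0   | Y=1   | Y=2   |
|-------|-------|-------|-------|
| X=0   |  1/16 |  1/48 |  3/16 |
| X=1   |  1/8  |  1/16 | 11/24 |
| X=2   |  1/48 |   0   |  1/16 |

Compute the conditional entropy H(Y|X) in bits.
1.1099 bits

H(Y|X) = H(X,Y) - H(X)

H(X,Y) = -Σ_{x,y} P(x,y) log₂ P(x,y). Per-cell terms -P(x,y)·log₂P(x,y):
  X=0: 0.25000, 0.11635, 0.45282
  X=1: 0.37500, 0.25000, 0.51587
  X=2: 0.11635, 0.00000, 0.25000
  (cells with P = 0 contribute 0)
Sum of the 9 terms: H(X,Y) = 2.3264 bits

Marginal of X (row sums):
  P(X=0) = 1/16 + 1/48 + 3/16 = 13/48
  P(X=1) = 1/8 + 1/16 + 11/24 = 31/48
  P(X=2) = 1/48 + 0 + 1/16 = 1/12
H(X) = -[(13/48)·log₂(13/48) + (31/48)·log₂(31/48) + (1/12)·log₂(1/12)]
  = 0.51039 + 0.40737 + 0.29875 = 1.2165 bits

H(Y|X) = H(X,Y) - H(X) = 2.3264 - 1.2165 = 1.1099 bits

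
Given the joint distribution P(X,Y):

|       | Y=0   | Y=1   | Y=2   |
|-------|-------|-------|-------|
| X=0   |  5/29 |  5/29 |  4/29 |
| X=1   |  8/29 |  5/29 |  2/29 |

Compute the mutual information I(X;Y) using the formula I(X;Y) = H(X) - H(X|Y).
0.0334 bits

I(X;Y) = H(X) - H(X|Y)

Marginal of X (row sums):
  P(X=0) = 5/29 + 5/29 + 4/29 = 14/29
  P(X=1) = 8/29 + 5/29 + 2/29 = 15/29
H(X) = -[(14/29)·log₂(14/29) + (15/29)·log₂(15/29)]
  = 0.5072 + 0.4919 = 0.9991 bits

Marginal of Y (column sums):
  P(Y=0) = 5/29 + 8/29 = 13/29
  P(Y=1) = 5/29 + 5/29 = 10/29
  P(Y=2) = 4/29 + 2/29 = 6/29
H(X|Y) = Σ_y P(y)·H(X|Y=y):
  Y=0: P(Y=0) = 13/29, P(X|Y=0) = (5/13, 8/13) → H(X|Y=0) = 0.9612
  Y=1: P(Y=1) = 10/29, P(X|Y=1) = (1/2, 1/2) → H(X|Y=1) = 1.0000
  Y=2: P(Y=2) = 6/29, P(X|Y=2) = (2/3, 1/3) → H(X|Y=2) = 0.9183
H(X|Y) = (13/29)·0.9612 + (10/29)·1.0000 + (6/29)·0.9183 = 0.9657 bits

I(X;Y) = H(X) - H(X|Y) = 0.9991 - 0.9657 = 0.0334 bits

Cross-check via I(X;Y) = H(X) + H(Y) - H(X,Y): computing H(Y) from the column sums and H(X,Y) from the 6 cells in the same way gives H(Y) = 1.5189 bits and H(X,Y) = 2.4846 bits, so
I(X;Y) = 0.9991 + 1.5189 - 2.4846 = 0.0334 bits ✓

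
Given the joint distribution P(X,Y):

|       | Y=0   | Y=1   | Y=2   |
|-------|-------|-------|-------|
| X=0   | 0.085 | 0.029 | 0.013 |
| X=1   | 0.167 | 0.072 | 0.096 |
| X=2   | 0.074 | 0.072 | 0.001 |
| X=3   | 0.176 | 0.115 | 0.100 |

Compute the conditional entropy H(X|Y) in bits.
1.7652 bits

H(X|Y) = H(X,Y) - H(Y)

H(X,Y) = -Σ_{x,y} P(x,y) log₂ P(x,y). Per-cell terms -P(x,y)·log₂P(x,y):
  X=0: 0.3023, 0.1481, 0.0814
  X=1: 0.4312, 0.2733, 0.3246
  X=2: 0.2780, 0.2733, 0.0100
  X=3: 0.4411, 0.3588, 0.3322
Sum of the 12 terms: H(X,Y) = 3.2543 bits

Marginal of Y (column sums):
  P(Y=0) = 0.085 + 0.167 + 0.074 + 0.176 = 0.502
  P(Y=1) = 0.029 + 0.072 + 0.072 + 0.115 = 0.288
  P(Y=2) = 0.013 + 0.096 + 0.001 + 0.100 = 0.210
H(Y) = -[0.502·log₂(0.502) + 0.288·log₂(0.288) + 0.210·log₂(0.210)]
  = 0.4991 + 0.5172 + 0.4728 = 1.4891 bits

H(X|Y) = H(X,Y) - H(Y) = 3.2543 - 1.4891 = 1.7652 bits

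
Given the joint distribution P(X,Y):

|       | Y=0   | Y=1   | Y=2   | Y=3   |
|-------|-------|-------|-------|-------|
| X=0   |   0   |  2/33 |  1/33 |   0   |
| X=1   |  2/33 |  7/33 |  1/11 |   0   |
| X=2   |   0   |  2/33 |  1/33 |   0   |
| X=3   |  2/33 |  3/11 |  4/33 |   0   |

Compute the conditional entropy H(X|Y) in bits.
1.6373 bits

H(X|Y) = H(X,Y) - H(Y)

H(X,Y) = -Σ_{x,y} P(x,y) log₂ P(x,y). Per-cell terms -P(x,y)·log₂P(x,y):
  X=0: 0.0000, 0.2451, 0.1529, 0.0000
  X=1: 0.2451, 0.4745, 0.3145, 0.0000
  X=2: 0.0000, 0.2451, 0.1529, 0.0000
  X=3: 0.2451, 0.5112, 0.3690, 0.0000
  (cells with P = 0 contribute 0)
Sum of the 16 terms: H(X,Y) = 2.9554 bits

Marginal of Y (column sums):
  P(Y=0) = 0 + 2/33 + 0 + 2/33 = 4/33
  P(Y=1) = 2/33 + 7/33 + 2/33 + 3/11 = 20/33
  P(Y=2) = 1/33 + 1/11 + 1/33 + 4/33 = 3/11
  P(Y=3) = 0 + 0 + 0 + 0 = 0
H(Y) = -[(4/33)·log₂(4/33) + (20/33)·log₂(20/33) + (3/11)·log₂(3/11)]   (outcomes with P = 0 contribute 0)
  = 0.3690 + 0.4379 + 0.5112 = 1.3181 bits

H(X|Y) = H(X,Y) - H(Y) = 2.9554 - 1.3181 = 1.6373 bits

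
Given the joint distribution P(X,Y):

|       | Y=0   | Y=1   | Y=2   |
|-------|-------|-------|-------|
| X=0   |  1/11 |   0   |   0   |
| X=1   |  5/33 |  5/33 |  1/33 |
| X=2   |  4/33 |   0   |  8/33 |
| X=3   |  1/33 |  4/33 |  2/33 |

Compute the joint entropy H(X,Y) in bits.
2.9240 bits

H(X,Y) = -Σ_{x,y} P(x,y) log₂ P(x,y). Per-cell terms -P(x,y)·log₂P(x,y):
  X=0: 0.3145, 0.0000, 0.0000
  X=1: 0.4125, 0.4125, 0.1529
  X=2: 0.3690, 0.0000, 0.4956
  X=3: 0.1529, 0.3690, 0.2451
  (cells with P = 0 contribute 0)
Sum of the 12 terms: H(X,Y) = 2.9240 bits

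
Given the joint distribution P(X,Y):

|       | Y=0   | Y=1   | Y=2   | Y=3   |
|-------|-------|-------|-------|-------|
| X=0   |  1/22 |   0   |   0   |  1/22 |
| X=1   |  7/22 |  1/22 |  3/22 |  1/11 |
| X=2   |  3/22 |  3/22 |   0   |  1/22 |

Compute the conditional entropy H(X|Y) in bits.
1.0406 bits

H(X|Y) = H(X,Y) - H(Y)

H(X,Y) = -Σ_{x,y} P(x,y) log₂ P(x,y). Per-cell terms -P(x,y)·log₂P(x,y):
  X=0: 0.20270, 0.00000, 0.00000, 0.20270
  X=1: 0.52566, 0.20270, 0.39197, 0.31449
  X=2: 0.39197, 0.39197, 0.00000, 0.20270
  (cells with P = 0 contribute 0)
Sum of the 12 terms: H(X,Y) = 2.8269 bits

Marginal of Y (column sums):
  P(Y=0) = 1/22 + 7/22 + 3/22 = 1/2
  P(Y=1) = 0 + 1/22 + 3/22 = 2/11
  P(Y=2) = 0 + 3/22 + 0 = 3/22
  P(Y=3) = 1/22 + 1/11 + 1/22 = 2/11
H(Y) = -[(1/2)·log₂(1/2) + (2/11)·log₂(2/11) + (3/22)·log₂(3/22) + (2/11)·log₂(2/11)]
  = 0.50000 + 0.44717 + 0.39197 + 0.44717 = 1.7863 bits

H(X|Y) = H(X,Y) - H(Y) = 2.8269 - 1.7863 = 1.0406 bits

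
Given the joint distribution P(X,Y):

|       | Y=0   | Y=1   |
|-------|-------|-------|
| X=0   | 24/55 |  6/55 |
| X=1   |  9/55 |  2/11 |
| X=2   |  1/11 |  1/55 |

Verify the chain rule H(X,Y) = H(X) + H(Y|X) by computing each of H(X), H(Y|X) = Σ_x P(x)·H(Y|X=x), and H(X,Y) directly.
H(X) = 1.3554 bits, H(Y|X) = 0.8095 bits, H(X,Y) = 2.1649 bits

Marginal of X (row sums):
  P(X=0) = 24/55 + 6/55 = 6/11
  P(X=1) = 9/55 + 2/11 = 19/55
  P(X=2) = 1/11 + 1/55 = 6/55
H(X) = -[(6/11)·log₂(6/11) + (19/55)·log₂(19/55) + (6/55)·log₂(6/55)]
  = 0.47698 + 0.52973 + 0.34870 = 1.3554 bits

H(Y|X) = Σ_x P(x)·H(Y|X=x):
  X=0: P(X=0) = 6/11, P(Y|X=0) = (4/5, 1/5) → H(Y|X=0) = 0.72193
  X=1: P(X=1) = 19/55, P(Y|X=1) = (9/19, 10/19) → H(Y|X=1) = 0.99800
  X=2: P(X=2) = 6/55, P(Y|X=2) = (5/6, 1/6) → H(Y|X=2) = 0.65002
H(Y|X) = (6/11)·0.72193 + (19/55)·0.99800 + (6/55)·0.65002 = 0.8095 bits

H(X,Y) = -Σ_{x,y} P(x,y) log₂ P(x,y). Per-cell terms -P(x,y)·log₂P(x,y):
  X=0: 0.52206, 0.34870
  X=1: 0.42733, 0.44717
  X=2: 0.31449, 0.10512
Sum of the 6 terms: H(X,Y) = 2.1649 bits

Chain rule check:
  H(X) + H(Y|X) = 1.3554 + 0.8095 = 2.1649 bits
  H(X,Y) = 2.1649 bits
✓ Chain rule verified.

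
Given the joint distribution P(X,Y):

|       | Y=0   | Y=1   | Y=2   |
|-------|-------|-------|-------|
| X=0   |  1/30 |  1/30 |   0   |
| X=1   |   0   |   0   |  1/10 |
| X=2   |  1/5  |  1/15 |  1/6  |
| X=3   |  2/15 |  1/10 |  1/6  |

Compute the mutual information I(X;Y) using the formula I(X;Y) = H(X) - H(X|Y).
0.1965 bits

I(X;Y) = H(X) - H(X|Y)

Marginal of X (row sums):
  P(X=0) = 1/30 + 1/30 + 0 = 1/15
  P(X=1) = 0 + 0 + 1/10 = 1/10
  P(X=2) = 1/5 + 1/15 + 1/6 = 13/30
  P(X=3) = 2/15 + 1/10 + 1/6 = 2/5
H(X) = -[(1/15)·log₂(1/15) + (1/10)·log₂(1/10) + (13/30)·log₂(13/30) + (2/5)·log₂(2/5)]
  = 0.26046 + 0.33219 + 0.52280 + 0.52877 = 1.6442 bits

Marginal of Y (column sums):
  P(Y=0) = 1/30 + 0 + 1/5 + 2/15 = 11/30
  P(Y=1) = 1/30 + 0 + 1/15 + 1/10 = 1/5
  P(Y=2) = 0 + 1/10 + 1/6 + 1/6 = 13/30
H(X|Y) = Σ_y P(y)·H(X|Y=y):
  Y=0: P(Y=0) = 11/30, P(X|Y=0) = (1/11, 0, 6/11, 4/11) → H(X|Y=0) = 1.32218
  Y=1: P(Y=1) = 1/5, P(X|Y=1) = (1/6, 0, 1/3, 1/2) → H(X|Y=1) = 1.45915
  Y=2: P(Y=2) = 13/30, P(X|Y=2) = (0, 3/13, 5/13, 5/13) → H(X|Y=2) = 1.54858
H(X|Y) = (11/30)·1.32218 + (1/5)·1.45915 + (13/30)·1.54858 = 1.4477 bits

I(X;Y) = H(X) - H(X|Y) = 1.6442 - 1.4477 = 0.1965 bits

Cross-check via I(X;Y) = H(X) + H(Y) - H(X,Y): computing H(Y) from the column sums and H(X,Y) from the 12 cells in the same way gives H(Y) = 1.5179 bits and H(X,Y) = 2.9656 bits, so
I(X;Y) = 1.6442 + 1.5179 - 2.9656 = 0.1965 bits ✓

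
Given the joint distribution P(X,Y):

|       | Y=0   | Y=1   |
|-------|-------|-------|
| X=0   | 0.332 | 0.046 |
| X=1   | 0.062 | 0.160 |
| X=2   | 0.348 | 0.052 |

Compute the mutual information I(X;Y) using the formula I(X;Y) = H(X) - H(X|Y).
0.2091 bits

I(X;Y) = H(X) - H(X|Y)

Marginal of X (row sums):
  P(X=0) = 0.332 + 0.046 = 0.378
  P(X=1) = 0.062 + 0.160 = 0.222
  P(X=2) = 0.348 + 0.052 = 0.400
H(X) = -[0.378·log₂(0.378) + 0.222·log₂(0.222) + 0.400·log₂(0.400)]
  = 0.53054 + 0.48204 + 0.52877 = 1.54135 bits

Marginal of Y (column sums):
  P(Y=0) = 0.332 + 0.062 + 0.348 = 0.742
  P(Y=1) = 0.046 + 0.160 + 0.052 = 0.258
H(X|Y) = Σ_y P(y)·H(X|Y=y):
  Y=0: P(Y=0) = 0.742, P(X|Y=0) = (166/371, 31/371, 174/371) → H(X|Y=0) = 1.33067
  Y=1: P(Y=1) = 0.258, P(X|Y=1) = (23/129, 80/129, 26/129) → H(X|Y=1) = 1.33675
H(X|Y) = 0.742·1.33067 + 0.258·1.33675 = 1.33224 bits

I(X;Y) = H(X) - H(X|Y) = 1.54135 - 1.33224 = 0.2091 bits

Cross-check via I(X;Y) = H(X) + H(Y) - H(X,Y): computing H(Y) from the column sums and H(X,Y) from the 6 cells in the same way gives H(Y) = 0.82371 bits and H(X,Y) = 2.15595 bits, so
I(X;Y) = 1.54135 + 0.82371 - 2.15595 = 0.2091 bits ✓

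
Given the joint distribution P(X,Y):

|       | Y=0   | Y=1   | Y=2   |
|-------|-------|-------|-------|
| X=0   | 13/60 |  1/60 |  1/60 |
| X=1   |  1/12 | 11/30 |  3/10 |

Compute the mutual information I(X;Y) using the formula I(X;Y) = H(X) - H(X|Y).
0.3624 bits

I(X;Y) = H(X) - H(X|Y)

Marginal of X (row sums):
  P(X=0) = 13/60 + 1/60 + 1/60 = 1/4
  P(X=1) = 1/12 + 11/30 + 3/10 = 3/4
H(X) = -[(1/4)·log₂(1/4) + (3/4)·log₂(3/4)]
  = 0.50000000 + 0.31127812 = 0.81127812 bits

Marginal of Y (column sums):
  P(Y=0) = 13/60 + 1/12 = 3/10
  P(Y=1) = 1/60 + 11/30 = 23/60
  P(Y=2) = 1/60 + 3/10 = 19/60
H(X|Y) = Σ_y P(y)·H(X|Y=y):
  Y=0: P(Y=0) = 3/10, P(X|Y=0) = (13/18, 5/18) → H(X|Y=0) = 0.85240518
  Y=1: P(Y=1) = 23/60, P(X|Y=1) = (1/23, 22/23) → H(X|Y=1) = 0.25801867
  Y=2: P(Y=2) = 19/60, P(X|Y=2) = (1/19, 18/19) → H(X|Y=2) = 0.29747225
H(X|Y) = (3/10)·0.85240518 + (23/60)·0.25801867 + (19/60)·0.29747225 = 0.44882826 bits

I(X;Y) = H(X) - H(X|Y) = 0.81127812 - 0.44882826 = 0.3624 bits

Cross-check via I(X;Y) = H(X) + H(Y) - H(X,Y): computing H(Y) from the column sums and H(X,Y) from the 6 cells in the same way gives H(Y) = 1.57670397 bits and H(X,Y) = 2.02553222 bits, so
I(X;Y) = 0.81127812 + 1.57670397 - 2.02553222 = 0.3624 bits ✓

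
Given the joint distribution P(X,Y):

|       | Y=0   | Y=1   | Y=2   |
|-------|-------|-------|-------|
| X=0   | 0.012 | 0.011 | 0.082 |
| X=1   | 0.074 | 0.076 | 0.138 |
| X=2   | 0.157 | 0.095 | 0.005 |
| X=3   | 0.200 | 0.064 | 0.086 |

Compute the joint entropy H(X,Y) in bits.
3.2016 bits

H(X,Y) = -Σ_{x,y} P(x,y) log₂ P(x,y). Per-cell terms -P(x,y)·log₂P(x,y):
  X=0: 0.076570, 0.071570, 0.295875
  X=1: 0.277968, 0.282557, 0.394302
  X=2: 0.419373, 0.322613, 0.038219
  X=3: 0.464386, 0.253810, 0.304399
Sum of the 12 terms: H(X,Y) = 3.2016 bits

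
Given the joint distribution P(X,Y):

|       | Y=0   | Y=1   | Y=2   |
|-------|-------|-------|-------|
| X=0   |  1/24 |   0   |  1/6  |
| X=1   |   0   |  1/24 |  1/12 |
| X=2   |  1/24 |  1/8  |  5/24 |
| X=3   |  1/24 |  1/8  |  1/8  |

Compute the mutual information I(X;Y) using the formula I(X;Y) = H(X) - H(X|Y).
0.1524 bits

I(X;Y) = H(X) - H(X|Y)

Marginal of X (row sums):
  P(X=0) = 1/24 + 0 + 1/6 = 5/24
  P(X=1) = 0 + 1/24 + 1/12 = 1/8
  P(X=2) = 1/24 + 1/8 + 5/24 = 3/8
  P(X=3) = 1/24 + 1/8 + 1/8 = 7/24
H(X) = -[(5/24)·log₂(5/24) + (1/8)·log₂(1/8) + (3/8)·log₂(3/8) + (7/24)·log₂(7/24)]
  = 0.471466 + 0.375000 + 0.530639 + 0.518469 = 1.89557 bits

Marginal of Y (column sums):
  P(Y=0) = 1/24 + 0 + 1/24 + 1/24 = 1/8
  P(Y=1) = 0 + 1/24 + 1/8 + 1/8 = 7/24
  P(Y=2) = 1/6 + 1/12 + 5/24 + 1/8 = 7/12
H(X|Y) = Σ_y P(y)·H(X|Y=y):
  Y=0: P(Y=0) = 1/8, P(X|Y=0) = (1/3, 0, 1/3, 1/3) → H(X|Y=0) = 1.584963
  Y=1: P(Y=1) = 7/24, P(X|Y=1) = (0, 1/7, 3/7, 3/7) → H(X|Y=1) = 1.448816
  Y=2: P(Y=2) = 7/12, P(X|Y=2) = (2/7, 1/7, 5/14, 3/14) → H(X|Y=2) = 1.924174
H(X|Y) = (1/8)·1.584963 + (7/24)·1.448816 + (7/12)·1.924174 = 1.74313 bits

I(X;Y) = H(X) - H(X|Y) = 1.89557 - 1.74313 = 0.1524 bits

Cross-check via I(X;Y) = H(X) + H(Y) - H(X,Y): computing H(Y) from the column sums and H(X,Y) from the 12 cells in the same way gives H(Y) = 1.34707 bits and H(X,Y) = 3.09020 bits, so
I(X;Y) = 1.89557 + 1.34707 - 3.09020 = 0.1524 bits ✓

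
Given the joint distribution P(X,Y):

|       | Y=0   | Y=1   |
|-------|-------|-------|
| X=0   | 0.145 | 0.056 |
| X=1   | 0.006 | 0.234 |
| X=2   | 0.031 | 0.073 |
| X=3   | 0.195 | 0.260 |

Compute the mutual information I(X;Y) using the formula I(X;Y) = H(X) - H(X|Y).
0.2042 bits

I(X;Y) = H(X) - H(X|Y)

Marginal of X (row sums):
  P(X=0) = 0.145 + 0.056 = 0.201
  P(X=1) = 0.006 + 0.234 = 0.240
  P(X=2) = 0.031 + 0.073 = 0.104
  P(X=3) = 0.195 + 0.260 = 0.455
H(X) = -[0.201·log₂(0.201) + 0.240·log₂(0.240) + 0.104·log₂(0.104) + 0.455·log₂(0.455)]
  = 0.4653 + 0.4941 + 0.3396 + 0.5169 = 1.8159 bits

Marginal of Y (column sums):
  P(Y=0) = 0.145 + 0.006 + 0.031 + 0.195 = 0.377
  P(Y=1) = 0.056 + 0.234 + 0.073 + 0.260 = 0.623
H(X|Y) = Σ_y P(y)·H(X|Y=y):
  Y=0: P(Y=0) = 0.377, P(X|Y=0) = (5/13, 6/377, 31/377, 15/29) → H(X|Y=0) = 1.4136
  Y=1: P(Y=1) = 0.623, P(X|Y=1) = (8/89, 234/623, 73/623, 260/623) → H(X|Y=1) = 1.7316
H(X|Y) = 0.377·1.4136 + 0.623·1.7316 = 1.6117 bits

I(X;Y) = H(X) - H(X|Y) = 1.8159 - 1.6117 = 0.2042 bits

Cross-check via I(X;Y) = H(X) + H(Y) - H(X,Y): computing H(Y) from the column sums and H(X,Y) from the 8 cells in the same way gives H(Y) = 0.9559 bits and H(X,Y) = 2.5676 bits, so
I(X;Y) = 1.8159 + 0.9559 - 2.5676 = 0.2042 bits ✓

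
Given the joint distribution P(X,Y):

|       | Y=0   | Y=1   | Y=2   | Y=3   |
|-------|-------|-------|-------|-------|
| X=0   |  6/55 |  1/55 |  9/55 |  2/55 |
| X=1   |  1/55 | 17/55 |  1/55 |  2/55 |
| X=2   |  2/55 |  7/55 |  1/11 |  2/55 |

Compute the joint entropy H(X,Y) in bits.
3.0034 bits

H(X,Y) = -Σ_{x,y} P(x,y) log₂ P(x,y). Per-cell terms -P(x,y)·log₂P(x,y):
  X=0: 0.34870, 0.10512, 0.42733, 0.17387
  X=1: 0.10512, 0.52357, 0.10512, 0.17387
  X=2: 0.17387, 0.37851, 0.31449, 0.17387
Sum of the 12 terms: H(X,Y) = 3.0034 bits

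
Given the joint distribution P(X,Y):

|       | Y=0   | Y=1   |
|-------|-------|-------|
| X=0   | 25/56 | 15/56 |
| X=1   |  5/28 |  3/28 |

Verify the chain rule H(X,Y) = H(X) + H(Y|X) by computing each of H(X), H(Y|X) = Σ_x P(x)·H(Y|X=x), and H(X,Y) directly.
H(X) = 0.8631 bits, H(Y|X) = 0.9544 bits, H(X,Y) = 1.8176 bits

Marginal of X (row sums):
  P(X=0) = 25/56 + 15/56 = 5/7
  P(X=1) = 5/28 + 3/28 = 2/7
H(X) = -[(5/7)·log₂(5/7) + (2/7)·log₂(2/7)]
  = 0.3467 + 0.5164 = 0.8631 bits

H(Y|X) = Σ_x P(x)·H(Y|X=x):
  X=0: P(X=0) = 5/7, P(Y|X=0) = (5/8, 3/8) → H(Y|X=0) = 0.9544
  X=1: P(X=1) = 2/7, P(Y|X=1) = (5/8, 3/8) → H(Y|X=1) = 0.9544
H(Y|X) = (5/7)·0.9544 + (2/7)·0.9544 = 0.9544 bits

H(X,Y) = -Σ_{x,y} P(x,y) log₂ P(x,y). Per-cell terms -P(x,y)·log₂P(x,y):
  X=0: 0.5194, 0.5091
  X=1: 0.4438, 0.3453
Sum of the 4 terms: H(X,Y) = 1.8176 bits

Chain rule check:
  H(X) + H(Y|X) = 0.8631 + 0.9544 = 1.8175 bits
  H(X,Y) = 1.8176 bits
✓ Chain rule verified (Δ = 0.0001 is 4-dp rounding noise: each of the three values was rounded independently).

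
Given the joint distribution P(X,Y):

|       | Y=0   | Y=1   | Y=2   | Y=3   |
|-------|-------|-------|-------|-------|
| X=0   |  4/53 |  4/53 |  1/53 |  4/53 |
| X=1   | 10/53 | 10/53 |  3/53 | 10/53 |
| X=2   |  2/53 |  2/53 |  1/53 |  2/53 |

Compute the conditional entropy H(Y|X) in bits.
1.8832 bits

H(Y|X) = H(X,Y) - H(X)

H(X,Y) = -Σ_{x,y} P(x,y) log₂ P(x,y). Per-cell terms -P(x,y)·log₂P(x,y):
  X=0: 0.28135, 0.28135, 0.10807, 0.28135
  X=1: 0.45396, 0.45396, 0.23451, 0.45396
  X=2: 0.17841, 0.17841, 0.10807, 0.17841
Sum of the 12 terms: H(X,Y) = 3.1918 bits

Marginal of X (row sums):
  P(X=0) = 4/53 + 4/53 + 1/53 + 4/53 = 13/53
  P(X=1) = 10/53 + 10/53 + 3/53 + 10/53 = 33/53
  P(X=2) = 2/53 + 2/53 + 1/53 + 2/53 = 7/53
H(X) = -[(13/53)·log₂(13/53) + (33/53)·log₂(33/53) + (7/53)·log₂(7/53)]
  = 0.49731 + 0.42559 + 0.38574 = 1.3086 bits

H(Y|X) = H(X,Y) - H(X) = 3.1918 - 1.3086 = 1.8832 bits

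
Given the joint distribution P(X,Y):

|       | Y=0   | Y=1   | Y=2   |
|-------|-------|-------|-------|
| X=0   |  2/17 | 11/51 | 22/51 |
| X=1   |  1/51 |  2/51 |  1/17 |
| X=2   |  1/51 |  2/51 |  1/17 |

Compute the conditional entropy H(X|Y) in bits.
1.0202 bits

H(X|Y) = H(X,Y) - H(Y)

H(X,Y) = -Σ_{x,y} P(x,y) log₂ P(x,y). Per-cell terms -P(x,y)·log₂P(x,y):
  X=0: 0.36323, 0.47731, 0.52325
  X=1: 0.11122, 0.18323, 0.24044
  X=2: 0.11122, 0.18323, 0.24044
Sum of the 9 terms: H(X,Y) = 2.4336 bits

Marginal of Y (column sums):
  P(Y=0) = 2/17 + 1/51 + 1/51 = 8/51
  P(Y=1) = 11/51 + 2/51 + 2/51 = 5/17
  P(Y=2) = 22/51 + 1/17 + 1/17 = 28/51
H(Y) = -[(8/51)·log₂(8/51) + (5/17)·log₂(5/17) + (28/51)·log₂(28/51)]
  = 0.41920 + 0.51927 + 0.47494 = 1.4134 bits

H(X|Y) = H(X,Y) - H(Y) = 2.4336 - 1.4134 = 1.0202 bits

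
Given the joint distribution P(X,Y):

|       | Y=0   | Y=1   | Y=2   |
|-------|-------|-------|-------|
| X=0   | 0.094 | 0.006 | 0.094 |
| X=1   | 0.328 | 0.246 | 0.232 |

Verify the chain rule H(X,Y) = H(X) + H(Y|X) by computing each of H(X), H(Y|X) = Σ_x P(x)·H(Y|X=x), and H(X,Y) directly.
H(X) = 0.7098 bits, H(Y|X) = 1.4901 bits, H(X,Y) = 2.1998 bits

Marginal of X (row sums):
  P(X=0) = 0.094 + 0.006 + 0.094 = 0.194
  P(X=1) = 0.328 + 0.246 + 0.232 = 0.806
H(X) = -[0.194·log₂(0.194) + 0.806·log₂(0.806)]
  = 0.45898 + 0.25079 = 0.7098 bits

H(Y|X) = Σ_x P(x)·H(Y|X=x):
  X=0: P(X=0) = 0.194, P(Y|X=0) = (47/97, 3/97, 47/97) → H(Y|X=0) = 1.16810
  X=1: P(X=1) = 0.806, P(Y|X=1) = (164/403, 123/403, 116/403) → H(Y|X=1) = 1.56756
H(Y|X) = 0.194·1.16810 + 0.806·1.56756 = 1.4901 bits

H(X,Y) = -Σ_{x,y} P(x,y) log₂ P(x,y). Per-cell terms -P(x,y)·log₂P(x,y):
  X=0: 0.32065, 0.04428, 0.32065
  X=1: 0.52750, 0.49772, 0.48901
Sum of the 6 terms: H(X,Y) = 2.1998 bits

Chain rule check:
  H(X) + H(Y|X) = 0.7098 + 1.4901 = 2.1999 bits
  H(X,Y) = 2.1998 bits
✓ Chain rule verified (Δ = 0.0001 is 4-dp rounding noise: each of the three values was rounded independently).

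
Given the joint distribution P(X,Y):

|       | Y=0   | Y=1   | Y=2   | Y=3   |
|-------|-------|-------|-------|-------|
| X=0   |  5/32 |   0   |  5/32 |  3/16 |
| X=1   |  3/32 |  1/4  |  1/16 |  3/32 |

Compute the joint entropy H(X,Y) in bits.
2.6800 bits

H(X,Y) = -Σ_{x,y} P(x,y) log₂ P(x,y). Per-cell terms -P(x,y)·log₂P(x,y):
  X=0: 0.4184, 0.0000, 0.4184, 0.4528
  X=1: 0.3202, 0.5000, 0.2500, 0.3202
  (cells with P = 0 contribute 0)
Sum of the 8 terms: H(X,Y) = 2.6800 bits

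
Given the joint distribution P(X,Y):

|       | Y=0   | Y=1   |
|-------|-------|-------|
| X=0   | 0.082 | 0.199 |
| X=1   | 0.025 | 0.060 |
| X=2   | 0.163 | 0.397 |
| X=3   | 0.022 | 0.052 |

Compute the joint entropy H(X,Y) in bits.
2.4346 bits

H(X,Y) = -Σ_{x,y} P(x,y) log₂ P(x,y). Per-cell terms -P(x,y)·log₂P(x,y):
  X=0: 0.29588, 0.46350
  X=1: 0.13305, 0.24353
  X=2: 0.42658, 0.52912
  X=3: 0.12114, 0.22180
Sum of the 8 terms: H(X,Y) = 2.4346 bits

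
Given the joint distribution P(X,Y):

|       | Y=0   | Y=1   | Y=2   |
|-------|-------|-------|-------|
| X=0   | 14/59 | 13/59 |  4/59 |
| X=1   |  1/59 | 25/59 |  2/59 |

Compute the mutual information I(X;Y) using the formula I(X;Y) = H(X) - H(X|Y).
0.2180 bits

I(X;Y) = H(X) - H(X|Y)

Marginal of X (row sums):
  P(X=0) = 14/59 + 13/59 + 4/59 = 31/59
  P(X=1) = 1/59 + 25/59 + 2/59 = 28/59
H(X) = -[(31/59)·log₂(31/59) + (28/59)·log₂(28/59)]
  = 0.487828 + 0.510306 = 0.99813 bits

Marginal of Y (column sums):
  P(Y=0) = 14/59 + 1/59 = 15/59
  P(Y=1) = 13/59 + 25/59 = 38/59
  P(Y=2) = 4/59 + 2/59 = 6/59
H(X|Y) = Σ_y P(y)·H(X|Y=y):
  Y=0: P(Y=0) = 15/59, P(X|Y=0) = (14/15, 1/15) → H(X|Y=0) = 0.353359
  Y=1: P(Y=1) = 38/59, P(X|Y=1) = (13/38, 25/38) → H(X|Y=1) = 0.926819
  Y=2: P(Y=2) = 6/59, P(X|Y=2) = (2/3, 1/3) → H(X|Y=2) = 0.918296
H(X|Y) = (15/59)·0.353359 + (38/59)·0.926819 + (6/59)·0.918296 = 0.78016 bits

I(X;Y) = H(X) - H(X|Y) = 0.99813 - 0.78016 = 0.2180 bits

Cross-check via I(X;Y) = H(X) + H(Y) - H(X,Y): computing H(Y) from the column sums and H(X,Y) from the 6 cells in the same way gives H(Y) = 1.24647 bits and H(X,Y) = 2.02662 bits, so
I(X;Y) = 0.99813 + 1.24647 - 2.02662 = 0.2180 bits ✓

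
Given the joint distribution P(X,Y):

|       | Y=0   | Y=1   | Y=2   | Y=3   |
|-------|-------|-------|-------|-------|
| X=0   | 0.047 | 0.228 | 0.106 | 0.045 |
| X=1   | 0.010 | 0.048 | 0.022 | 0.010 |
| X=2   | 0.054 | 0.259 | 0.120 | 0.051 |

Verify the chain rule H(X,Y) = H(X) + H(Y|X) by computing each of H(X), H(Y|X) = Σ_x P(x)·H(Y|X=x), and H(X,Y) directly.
H(X) = 1.3438 bits, H(Y|X) = 1.6769 bits, H(X,Y) = 3.0207 bits

Marginal of X (row sums):
  P(X=0) = 0.047 + 0.228 + 0.106 + 0.045 = 0.426
  P(X=1) = 0.010 + 0.048 + 0.022 + 0.010 = 0.090
  P(X=2) = 0.054 + 0.259 + 0.120 + 0.051 = 0.484
H(X) = -[0.426·log₂(0.426) + 0.090·log₂(0.090) + 0.484·log₂(0.484)]
  = 0.52444 + 0.31265 + 0.50671 = 1.3438 bits

H(Y|X) = Σ_x P(x)·H(Y|X=x):
  X=0: P(X=0) = 0.426, P(Y|X=0) = (47/426, 38/71, 53/213, 15/142) → H(Y|X=0) = 1.67542
  X=1: P(X=1) = 0.090, P(Y|X=1) = (1/9, 8/15, 11/45, 1/9) → H(Y|X=1) = 1.68492
  X=2: P(X=2) = 0.484, P(Y|X=2) = (27/242, 259/484, 30/121, 51/484) → H(Y|X=2) = 1.67664
H(Y|X) = 0.426·1.67542 + 0.090·1.68492 + 0.484·1.67664 = 1.6769 bits

H(X,Y) = -Σ_{x,y} P(x,y) log₂ P(x,y). Per-cell terms -P(x,y)·log₂P(x,y):
  X=0: 0.20733, 0.48630, 0.34321, 0.20133
  X=1: 0.06644, 0.21028, 0.12114, 0.06644
  X=2: 0.22739, 0.50478, 0.36707, 0.21896
Sum of the 12 terms: H(X,Y) = 3.0207 bits

Chain rule check:
  H(X) + H(Y|X) = 1.3438 + 1.6769 = 3.0207 bits
  H(X,Y) = 3.0207 bits
✓ Chain rule verified.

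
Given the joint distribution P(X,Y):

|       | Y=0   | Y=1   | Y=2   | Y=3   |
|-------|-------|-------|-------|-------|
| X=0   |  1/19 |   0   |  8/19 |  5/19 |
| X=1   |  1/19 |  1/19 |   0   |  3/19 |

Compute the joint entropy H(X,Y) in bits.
2.1235 bits

H(X,Y) = -Σ_{x,y} P(x,y) log₂ P(x,y). Per-cell terms -P(x,y)·log₂P(x,y):
  X=0: 0.2236, 0.0000, 0.5254, 0.5068
  X=1: 0.2236, 0.2236, 0.0000, 0.4205
  (cells with P = 0 contribute 0)
Sum of the 8 terms: H(X,Y) = 2.1235 bits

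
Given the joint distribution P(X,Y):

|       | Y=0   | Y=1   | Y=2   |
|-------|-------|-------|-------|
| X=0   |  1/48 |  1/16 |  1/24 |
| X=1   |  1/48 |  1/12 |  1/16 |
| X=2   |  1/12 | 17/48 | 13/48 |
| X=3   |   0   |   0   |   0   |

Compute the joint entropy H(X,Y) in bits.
2.5620 bits

H(X,Y) = -Σ_{x,y} P(x,y) log₂ P(x,y). Per-cell terms -P(x,y)·log₂P(x,y):
  X=0: 0.1164, 0.2500, 0.1910
  X=1: 0.1164, 0.2987, 0.2500
  X=2: 0.2987, 0.5304, 0.5104
  X=3: 0.0000, 0.0000, 0.0000
  (cells with P = 0 contribute 0)
Sum of the 12 terms: H(X,Y) = 2.5620 bits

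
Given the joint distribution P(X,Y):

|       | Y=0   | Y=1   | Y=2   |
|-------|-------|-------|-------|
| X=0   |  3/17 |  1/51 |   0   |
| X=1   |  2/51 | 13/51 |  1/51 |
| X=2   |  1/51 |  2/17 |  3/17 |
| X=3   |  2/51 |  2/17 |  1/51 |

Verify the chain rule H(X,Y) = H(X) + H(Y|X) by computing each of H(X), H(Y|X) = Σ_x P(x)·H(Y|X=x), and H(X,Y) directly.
H(X) = 1.9519 bits, H(Y|X) = 0.9719 bits, H(X,Y) = 2.9237 bits

Marginal of X (row sums):
  P(X=0) = 3/17 + 1/51 + 0 = 10/51
  P(X=1) = 2/51 + 13/51 + 1/51 = 16/51
  P(X=2) = 1/51 + 2/17 + 3/17 = 16/51
  P(X=3) = 2/51 + 2/17 + 1/51 = 3/17
H(X) = -[(10/51)·log₂(10/51) + (16/51)·log₂(16/51) + (16/51)·log₂(16/51) + (3/17)·log₂(3/17)]
  = 0.46088 + 0.52468 + 0.52468 + 0.44162 = 1.9519 bits

H(Y|X) = Σ_x P(x)·H(Y|X=x):
  X=0: P(X=0) = 10/51, P(Y|X=0) = (9/10, 1/10, 0) → H(Y|X=0) = 0.46900
  X=1: P(X=1) = 16/51, P(Y|X=1) = (1/8, 13/16, 1/16) → H(Y|X=1) = 0.86839
  X=2: P(X=2) = 16/51, P(Y|X=2) = (1/16, 3/8, 9/16) → H(Y|X=2) = 1.24756
  X=3: P(X=3) = 3/17, P(Y|X=3) = (2/9, 2/3, 1/9) → H(Y|X=3) = 1.22439
H(Y|X) = (10/51)·0.46900 + (16/51)·0.86839 + (16/51)·1.24756 + (3/17)·1.22439 = 0.9719 bits

H(X,Y) = -Σ_{x,y} P(x,y) log₂ P(x,y). Per-cell terms -P(x,y)·log₂P(x,y):
  X=0: 0.44162, 0.11122, 0.00000
  X=1: 0.18323, 0.50266, 0.11122
  X=2: 0.11122, 0.36323, 0.44162
  X=3: 0.18323, 0.36323, 0.11122
  (cells with P = 0 contribute 0)
Sum of the 12 terms: H(X,Y) = 2.9237 bits

Chain rule check:
  H(X) + H(Y|X) = 1.9519 + 0.9719 = 2.9238 bits
  H(X,Y) = 2.9237 bits
✓ Chain rule verified (Δ = 0.0001 is 4-dp rounding noise: each of the three values was rounded independently).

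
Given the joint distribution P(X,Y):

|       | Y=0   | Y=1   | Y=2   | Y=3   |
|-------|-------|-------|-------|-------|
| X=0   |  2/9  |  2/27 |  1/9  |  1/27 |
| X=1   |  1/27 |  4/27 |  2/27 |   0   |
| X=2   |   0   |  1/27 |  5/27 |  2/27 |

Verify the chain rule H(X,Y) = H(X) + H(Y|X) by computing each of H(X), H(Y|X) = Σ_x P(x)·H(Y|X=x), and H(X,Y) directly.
H(X) = 1.5448 bits, H(Y|X) = 1.5110 bits, H(X,Y) = 3.0558 bits

Marginal of X (row sums):
  P(X=0) = 2/9 + 2/27 + 1/9 + 1/27 = 4/9
  P(X=1) = 1/27 + 4/27 + 2/27 + 0 = 7/27
  P(X=2) = 0 + 1/27 + 5/27 + 2/27 = 8/27
H(X) = -[(4/9)·log₂(4/9) + (7/27)·log₂(7/27) + (8/27)·log₂(8/27)]
  = 0.5199667 + 0.5049159 + 0.5199667 = 1.5448 bits

H(Y|X) = Σ_x P(x)·H(Y|X=x):
  X=0: P(X=0) = 4/9, P(Y|X=0) = (1/2, 1/6, 1/4, 1/12) → H(Y|X=0) = 1.7295740
  X=1: P(X=1) = 7/27, P(Y|X=1) = (1/7, 4/7, 2/7, 0) → H(Y|X=1) = 1.3787835
  X=2: P(X=2) = 8/27, P(Y|X=2) = (0, 1/8, 5/8, 1/4) → H(Y|X=2) = 1.2987949
H(Y|X) = (4/9)·1.7295740 + (7/27)·1.3787835 + (8/27)·1.2987949 = 1.5110 bits

H(X,Y) = -Σ_{x,y} P(x,y) log₂ P(x,y). Per-cell terms -P(x,y)·log₂P(x,y):
  X=0: 0.4822056, 0.2781398, 0.3522139, 0.1761069
  X=1: 0.1761069, 0.4081315, 0.2781398, 0.0000000
  X=2: 0.0000000, 0.1761069, 0.4505480, 0.2781398
  (cells with P = 0 contribute 0)
Sum of the 12 terms: H(X,Y) = 3.0558 bits

Chain rule check:
  H(X) + H(Y|X) = 1.5448 + 1.5110 = 3.0558 bits
  H(X,Y) = 3.0558 bits
✓ Chain rule verified.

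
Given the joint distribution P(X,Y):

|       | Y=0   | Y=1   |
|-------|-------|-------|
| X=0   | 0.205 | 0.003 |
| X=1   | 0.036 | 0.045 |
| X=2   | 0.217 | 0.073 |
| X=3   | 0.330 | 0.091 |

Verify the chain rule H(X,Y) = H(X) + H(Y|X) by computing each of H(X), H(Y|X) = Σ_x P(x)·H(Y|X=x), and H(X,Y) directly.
H(X) = 1.8082 bits, H(Y|X) = 0.6560 bits, H(X,Y) = 2.4643 bits

Marginal of X (row sums):
  P(X=0) = 0.205 + 0.003 = 0.208
  P(X=1) = 0.036 + 0.045 = 0.081
  P(X=2) = 0.217 + 0.073 = 0.290
  P(X=3) = 0.330 + 0.091 = 0.421
H(X) = -[0.208·log₂(0.208) + 0.081·log₂(0.081) + 0.290·log₂(0.290) + 0.421·log₂(0.421)]
  = 0.47119 + 0.29370 + 0.51790 + 0.52545 = 1.8082 bits

H(Y|X) = Σ_x P(x)·H(Y|X=x):
  X=0: P(X=0) = 0.208, P(Y|X=0) = (205/208, 3/208) → H(Y|X=0) = 0.10886
  X=1: P(X=1) = 0.081, P(Y|X=1) = (4/9, 5/9) → H(Y|X=1) = 0.99108
  X=2: P(X=2) = 0.290, P(Y|X=2) = (217/290, 73/290) → H(Y|X=2) = 0.81400
  X=3: P(X=3) = 0.421, P(Y|X=3) = (330/421, 91/421) → H(Y|X=3) = 0.75308
H(Y|X) = 0.208·0.10886 + 0.081·0.99108 + 0.290·0.81400 + 0.421·0.75308 = 0.6560 bits

H(X,Y) = -Σ_{x,y} P(x,y) log₂ P(x,y). Per-cell terms -P(x,y)·log₂P(x,y):
  X=0: 0.46869, 0.02514
  X=1: 0.17265, 0.20133
  X=2: 0.47832, 0.27565
  X=3: 0.52782, 0.31468
Sum of the 8 terms: H(X,Y) = 2.4643 bits

Chain rule check:
  H(X) + H(Y|X) = 1.8082 + 0.6560 = 2.4642 bits
  H(X,Y) = 2.4643 bits
✓ Chain rule verified (Δ = 0.0001 is 4-dp rounding noise: each of the three values was rounded independently).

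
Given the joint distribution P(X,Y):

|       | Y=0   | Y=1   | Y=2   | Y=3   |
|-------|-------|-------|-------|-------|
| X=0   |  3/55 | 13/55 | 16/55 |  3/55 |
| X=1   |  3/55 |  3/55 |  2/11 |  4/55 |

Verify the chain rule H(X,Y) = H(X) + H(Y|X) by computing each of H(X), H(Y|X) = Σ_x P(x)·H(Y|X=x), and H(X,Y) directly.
H(X) = 0.9457 bits, H(Y|X) = 1.7022 bits, H(X,Y) = 2.6478 bits

Marginal of X (row sums):
  P(X=0) = 3/55 + 13/55 + 16/55 + 3/55 = 7/11
  P(X=1) = 3/55 + 3/55 + 2/11 + 4/55 = 4/11
H(X) = -[(7/11)·log₂(7/11) + (4/11)·log₂(4/11)]
  = 0.41496 + 0.53070 = 0.9457 bits

H(Y|X) = Σ_x P(x)·H(Y|X=x):
  X=0: P(X=0) = 7/11, P(Y|X=0) = (3/35, 13/35, 16/35, 3/35) → H(Y|X=0) = 1.65455
  X=1: P(X=1) = 4/11, P(Y|X=1) = (3/20, 3/20, 1/2, 1/5) → H(Y|X=1) = 1.78548
H(Y|X) = (7/11)·1.65455 + (4/11)·1.78548 = 1.7022 bits

H(X,Y) = -Σ_{x,y} P(x,y) log₂ P(x,y). Per-cell terms -P(x,y)·log₂P(x,y):
  X=0: 0.22889, 0.49185, 0.51821, 0.22889
  X=1: 0.22889, 0.22889, 0.44717, 0.27501
Sum of the 8 terms: H(X,Y) = 2.6478 bits

Chain rule check:
  H(X) + H(Y|X) = 0.9457 + 1.7022 = 2.6479 bits
  H(X,Y) = 2.6478 bits
✓ Chain rule verified (Δ = 0.0001 is 4-dp rounding noise: each of the three values was rounded independently).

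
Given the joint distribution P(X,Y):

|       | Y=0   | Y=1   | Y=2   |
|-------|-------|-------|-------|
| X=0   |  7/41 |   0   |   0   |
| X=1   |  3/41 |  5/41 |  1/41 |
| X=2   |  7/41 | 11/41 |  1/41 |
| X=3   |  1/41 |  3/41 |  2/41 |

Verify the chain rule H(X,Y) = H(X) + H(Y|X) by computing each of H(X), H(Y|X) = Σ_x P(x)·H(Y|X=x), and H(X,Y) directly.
H(X) = 1.8356 bits, H(Y|X) = 1.0713 bits, H(X,Y) = 2.9069 bits

Marginal of X (row sums):
  P(X=0) = 7/41 + 0 + 0 = 7/41
  P(X=1) = 3/41 + 5/41 + 1/41 = 9/41
  P(X=2) = 7/41 + 11/41 + 1/41 = 19/41
  P(X=3) = 1/41 + 3/41 + 2/41 = 6/41
H(X) = -[(7/41)·log₂(7/41) + (9/41)·log₂(9/41) + (19/41)·log₂(19/41) + (6/41)·log₂(6/41)]
  = 0.43540 + 0.48021 + 0.51422 + 0.40574 = 1.8356 bits

H(Y|X) = Σ_x P(x)·H(Y|X=x):
  X=0: P(X=0) = 7/41, P(Y|X=0) = (1, 0, 0) → H(Y|X=0) = 0.00000
  X=1: P(X=1) = 9/41, P(Y|X=1) = (1/3, 5/9, 1/9) → H(Y|X=1) = 1.35164
  X=2: P(X=2) = 19/41, P(Y|X=2) = (7/19, 11/19, 1/19) → H(Y|X=2) = 1.21081
  X=3: P(X=3) = 6/41, P(Y|X=3) = (1/6, 1/2, 1/3) → H(Y|X=3) = 1.45915
H(Y|X) = (7/41)·0.00000 + (9/41)·1.35164 + (19/41)·1.21081 + (6/41)·1.45915 = 1.0713 bits

H(X,Y) = -Σ_{x,y} P(x,y) log₂ P(x,y). Per-cell terms -P(x,y)·log₂P(x,y):
  X=0: 0.43540, 0.00000, 0.00000
  X=1: 0.27604, 0.37020, 0.13067
  X=2: 0.43540, 0.50925, 0.13067
  X=3: 0.13067, 0.27604, 0.21256
  (cells with P = 0 contribute 0)
Sum of the 12 terms: H(X,Y) = 2.9069 bits

Chain rule check:
  H(X) + H(Y|X) = 1.8356 + 1.0713 = 2.9069 bits
  H(X,Y) = 2.9069 bits
✓ Chain rule verified.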